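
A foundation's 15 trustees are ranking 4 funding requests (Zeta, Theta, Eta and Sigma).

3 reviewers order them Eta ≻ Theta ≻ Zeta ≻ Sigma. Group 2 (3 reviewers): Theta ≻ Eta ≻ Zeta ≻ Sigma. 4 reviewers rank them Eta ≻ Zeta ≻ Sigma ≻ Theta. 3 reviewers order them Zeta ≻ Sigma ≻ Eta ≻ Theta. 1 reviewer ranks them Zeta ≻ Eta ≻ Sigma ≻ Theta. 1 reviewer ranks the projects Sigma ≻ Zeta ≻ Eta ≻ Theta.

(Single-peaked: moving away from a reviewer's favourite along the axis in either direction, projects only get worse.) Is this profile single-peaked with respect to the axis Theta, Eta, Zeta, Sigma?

Axis positions: Theta=1, Eta=2, Zeta=3, Sigma=4.
Group 1 (peak Eta at position 2): ranking walks positions 2-1-3-4, expanding outward from the peak — single-peaked.
Group 2 (peak Theta at position 1): ranking walks positions 1-2-3-4, expanding outward from the peak — single-peaked.
Group 3 (peak Eta at position 2): ranking walks positions 2-3-4-1, expanding outward from the peak — single-peaked.
Group 4 (peak Zeta at position 3): ranking walks positions 3-4-2-1, expanding outward from the peak — single-peaked.
Group 5 (peak Zeta at position 3): ranking walks positions 3-2-4-1, expanding outward from the peak — single-peaked.
Group 6 (peak Sigma at position 4): ranking walks positions 4-3-2-1, expanding outward from the peak — single-peaked.
Every ranking is single-peaked on this axis.

yes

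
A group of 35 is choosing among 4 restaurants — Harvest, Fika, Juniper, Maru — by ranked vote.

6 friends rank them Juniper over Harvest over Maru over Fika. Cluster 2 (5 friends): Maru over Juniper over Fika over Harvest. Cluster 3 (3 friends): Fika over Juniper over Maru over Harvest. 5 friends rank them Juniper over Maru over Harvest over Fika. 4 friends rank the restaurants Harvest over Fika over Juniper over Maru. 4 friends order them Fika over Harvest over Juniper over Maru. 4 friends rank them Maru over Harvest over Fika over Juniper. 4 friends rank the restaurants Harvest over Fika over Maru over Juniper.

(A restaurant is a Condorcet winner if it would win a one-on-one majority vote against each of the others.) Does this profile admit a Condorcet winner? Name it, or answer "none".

none

Head-to-head results (35 friends):
Harvest vs Fika: Harvest preferred on 6+5+4+4+4 = 23 ballots; Harvest wins 23–12.
Harvest vs Juniper: 4+4+4+4 = 16 for Harvest, 19 for Juniper — Juniper by 19–16.
Harvest vs Maru: Harvest preferred on 6+4+4+4 = 18 ballots; Harvest wins 18–17.
Fika vs Juniper: 3+4+4+4+4 = 19 for Fika, 16 for Juniper — Fika by 19–16.
Fika vs Maru: Fika is ranked higher on 3+4+4+4 = 15 ballots, Maru on 20. Maru wins 20–15.
Juniper vs Maru: Juniper preferred on 6+3+5+4+4 = 22 ballots; Juniper wins 22–13.
Every restaurant loses at least once (Harvest loses to Juniper; Fika loses to Harvest; Juniper loses to Fika; Maru loses to Harvest). The majority relation contains the cycle Harvest beats Fika beats Juniper beats Harvest, so there is no Condorcet winner.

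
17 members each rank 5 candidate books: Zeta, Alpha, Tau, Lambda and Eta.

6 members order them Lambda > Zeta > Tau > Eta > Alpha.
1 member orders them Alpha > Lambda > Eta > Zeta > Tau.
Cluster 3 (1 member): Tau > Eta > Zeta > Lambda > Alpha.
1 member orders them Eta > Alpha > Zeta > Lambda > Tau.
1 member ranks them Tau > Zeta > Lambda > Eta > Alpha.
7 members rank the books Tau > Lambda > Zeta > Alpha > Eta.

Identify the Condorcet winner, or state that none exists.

Tau

Pairwise majorities:
Zeta–Alpha: Zeta 15–2.
Zeta vs Tau: Tau wins 9–8.
Zeta–Lambda: Lambda 14–3.
Zeta vs Eta: Zeta wins 14–3.
Alpha vs Tau: Tau wins 15–2.
Alpha vs Lambda: Lambda, 15–2.
Alpha vs Eta: Eta wins 9–8.
Tau vs Lambda: Tau wins 9–8.
Tau vs Eta: Tau wins 15–2.
Lambda vs Eta: Lambda wins 15–2.
Tau beats each of Zeta, Alpha, Lambda, Eta — Tau is the Condorcet winner.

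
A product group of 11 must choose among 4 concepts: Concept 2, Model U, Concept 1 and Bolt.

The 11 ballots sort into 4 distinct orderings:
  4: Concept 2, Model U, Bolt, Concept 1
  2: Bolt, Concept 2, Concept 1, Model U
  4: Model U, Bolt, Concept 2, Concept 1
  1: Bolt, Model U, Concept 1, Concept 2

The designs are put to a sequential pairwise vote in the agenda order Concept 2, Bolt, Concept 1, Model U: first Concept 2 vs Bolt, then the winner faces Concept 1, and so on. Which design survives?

Model U

Round 1: Concept 2 vs Bolt — 4–7, Bolt advances.
Round 2: Bolt vs Concept 1 — 11–0, Bolt advances.
Round 3: Bolt vs Model U — 3–8, Model U advances.
The agenda winner is Model U.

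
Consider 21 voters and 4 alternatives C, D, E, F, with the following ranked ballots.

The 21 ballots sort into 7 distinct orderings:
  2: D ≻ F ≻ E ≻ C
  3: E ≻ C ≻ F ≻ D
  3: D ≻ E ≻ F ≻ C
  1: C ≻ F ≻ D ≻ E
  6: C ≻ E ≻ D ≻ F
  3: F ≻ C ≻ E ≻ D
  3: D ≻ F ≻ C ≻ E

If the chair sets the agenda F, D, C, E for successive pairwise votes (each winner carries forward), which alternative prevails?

Round 1: F vs D — 7–14, D advances.
Round 2: D vs C — 8–13, C advances.
Round 3: C vs E — 13–8, C advances.
The agenda winner is C.

C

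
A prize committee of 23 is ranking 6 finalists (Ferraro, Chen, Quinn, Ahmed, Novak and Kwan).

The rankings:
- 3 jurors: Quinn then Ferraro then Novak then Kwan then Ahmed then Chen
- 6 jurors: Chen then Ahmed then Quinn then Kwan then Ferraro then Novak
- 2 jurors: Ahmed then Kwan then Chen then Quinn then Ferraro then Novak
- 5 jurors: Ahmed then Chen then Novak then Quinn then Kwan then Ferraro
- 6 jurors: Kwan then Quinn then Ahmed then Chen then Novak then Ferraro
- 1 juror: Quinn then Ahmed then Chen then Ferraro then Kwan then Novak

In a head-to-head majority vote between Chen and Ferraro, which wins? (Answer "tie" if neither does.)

Ballots ranking Chen above Ferraro: 6 + 2 + 5 + 6 + 1 = 20.
Ballots ranking Ferraro above Chen: 23 − 20 = 3.
Chen wins the head-to-head 20–3.

Chen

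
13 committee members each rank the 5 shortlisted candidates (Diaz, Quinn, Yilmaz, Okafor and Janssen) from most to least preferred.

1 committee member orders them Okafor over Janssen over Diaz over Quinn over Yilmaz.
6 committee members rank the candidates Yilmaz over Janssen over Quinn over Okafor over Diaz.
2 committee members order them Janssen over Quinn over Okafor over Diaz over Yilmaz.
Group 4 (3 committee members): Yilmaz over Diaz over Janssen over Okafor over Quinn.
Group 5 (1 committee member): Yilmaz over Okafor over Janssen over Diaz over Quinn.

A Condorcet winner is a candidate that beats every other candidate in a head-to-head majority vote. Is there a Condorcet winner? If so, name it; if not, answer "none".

Yilmaz

Head-to-head results (13 committee members):
Diaz vs Quinn: Quinn wins 8–5.
Diaz vs Yilmaz: 3 to 10, Yilmaz.
Diaz–Okafor: Okafor 10–3.
Diaz vs Janssen: Diaz is ranked higher on 3 ballots, Janssen on 10. Janssen wins 10–3.
Quinn vs Yilmaz: Quinn preferred on 1+2 = 3 ballots; Yilmaz wins 10–3.
Quinn–Okafor: Quinn 8–5.
Quinn–Janssen: Janssen 13–0.
Yilmaz vs Okafor: Yilmaz wins 10–3.
Yilmaz vs Janssen: Yilmaz is ranked higher on 6+3+1 = 10 ballots, Janssen on 3. Yilmaz wins 10–3.
Okafor–Janssen: Janssen 11–2.
Yilmaz wins every pairwise contest, so Yilmaz is the Condorcet winner.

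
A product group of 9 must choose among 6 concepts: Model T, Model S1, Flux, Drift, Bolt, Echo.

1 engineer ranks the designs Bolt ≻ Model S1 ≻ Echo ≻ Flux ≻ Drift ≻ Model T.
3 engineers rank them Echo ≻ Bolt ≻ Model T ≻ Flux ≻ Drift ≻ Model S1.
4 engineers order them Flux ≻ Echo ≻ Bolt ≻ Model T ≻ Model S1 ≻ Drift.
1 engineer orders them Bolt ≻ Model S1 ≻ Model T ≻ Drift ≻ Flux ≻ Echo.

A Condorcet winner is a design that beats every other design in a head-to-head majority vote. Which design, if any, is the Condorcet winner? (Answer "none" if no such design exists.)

Check each pair by majority over 9 ballots:
Model T vs Model S1: Model T is ranked higher on 3+4 = 7 ballots, Model S1 on 2. Model T wins 7–2.
Model T vs Flux: Model T preferred on 3+1 = 4 ballots; Flux wins 5–4.
Model T vs Drift: Model T is ranked higher on 3+4+1 = 8 ballots, Drift on 1. Model T wins 8–1.
Model T vs Bolt: 0 to 9, Bolt.
Model T vs Echo: 1 to 8, Echo.
Model S1 vs Flux: 1+1 = 2 for Model S1, 7 for Flux — Flux by 7–2.
Model S1 vs Drift: Model S1 preferred on 1+4+1 = 6 ballots; Model S1 wins 6–3.
Model S1 vs Bolt: Model S1 is ranked higher on 0 ballots, Bolt on 9. Bolt wins 9–0.
Model S1 vs Echo: Model S1 is ranked higher on 1+1 = 2 ballots, Echo on 7. Echo wins 7–2.
Flux vs Drift: 1+3+4 = 8 for Flux, 1 for Drift — Flux by 8–1.
Flux vs Bolt: Flux is ranked higher on 4 ballots, Bolt on 5. Bolt wins 5–4.
Flux vs Echo: 5 to 4, Flux.
Drift vs Bolt: 0 for Drift, 9 for Bolt — Bolt by 9–0.
Drift vs Echo: 1 to 8, Echo.
Bolt vs Echo: 2 to 7, Echo.
No design is unbeaten: Model T loses to Flux; Model S1 loses to Model T; Flux loses to Bolt; Drift loses to Model T; Bolt loses to Echo; Echo loses to Flux. In particular Flux beats Echo beats Bolt beats Flux is a majority cycle — no Condorcet winner exists.

none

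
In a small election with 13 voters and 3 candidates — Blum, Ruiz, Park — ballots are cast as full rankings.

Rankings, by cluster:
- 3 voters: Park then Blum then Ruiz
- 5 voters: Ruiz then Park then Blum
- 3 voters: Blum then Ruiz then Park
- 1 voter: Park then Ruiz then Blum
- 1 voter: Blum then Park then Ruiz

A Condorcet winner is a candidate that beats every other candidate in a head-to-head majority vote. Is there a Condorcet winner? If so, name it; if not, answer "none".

none

Check each pair by majority over 13 ballots:
Blum–Ruiz: Blum 7–6.
Blum vs Park: Park wins 9–4.
Ruiz vs Park: Ruiz wins 8–5.
Each candidate drops at least one matchup (Blum loses to Park; Ruiz loses to Blum; Park loses to Ruiz); the cycle Blum → Ruiz → Park → Blum rules out a Condorcet winner.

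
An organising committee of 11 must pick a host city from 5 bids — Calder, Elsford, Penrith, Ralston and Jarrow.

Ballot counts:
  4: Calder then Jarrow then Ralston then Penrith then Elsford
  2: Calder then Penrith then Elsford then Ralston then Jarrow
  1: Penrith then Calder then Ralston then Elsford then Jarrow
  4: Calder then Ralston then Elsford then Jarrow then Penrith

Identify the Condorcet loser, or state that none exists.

none

Pairwise majorities:
Calder vs Elsford: 4+2+1+4 = 11 for Calder, 0 for Elsford — Calder by 11–0.
Calder–Penrith: Calder 10–1.
Calder vs Ralston: 11 to 0, Calder.
Calder vs Jarrow: Calder is ranked higher on 4+2+1+4 = 11 ballots, Jarrow on 0. Calder wins 11–0.
Elsford vs Penrith: 4 for Elsford, 7 for Penrith — Penrith by 7–4.
Elsford vs Ralston: 2 to 9, Ralston.
Elsford–Jarrow: Elsford 7–4.
Penrith vs Ralston: Ralston, 8–3.
Penrith vs Jarrow: Penrith is ranked higher on 2+1 = 3 ballots, Jarrow on 8. Jarrow wins 8–3.
Ralston vs Jarrow: 2+1+4 = 7 for Ralston, 4 for Jarrow — Ralston by 7–4.
No city is winless: Calder beats Elsford; Elsford beats Jarrow; Penrith beats Elsford; Ralston beats Elsford; Jarrow beats Penrith. There is no Condorcet loser.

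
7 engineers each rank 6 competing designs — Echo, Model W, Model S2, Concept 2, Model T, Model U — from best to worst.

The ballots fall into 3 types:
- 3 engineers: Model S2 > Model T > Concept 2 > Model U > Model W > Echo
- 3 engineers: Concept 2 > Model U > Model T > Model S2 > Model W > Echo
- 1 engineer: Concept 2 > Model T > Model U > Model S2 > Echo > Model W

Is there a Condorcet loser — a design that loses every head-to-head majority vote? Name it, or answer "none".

Echo

Pairwise majorities:
Echo vs Model W: Echo preferred on 1 ballot; Model W wins 6–1.
Echo vs Model S2: Echo preferred on 0 ballots; Model S2 wins 7–0.
Echo vs Concept 2: Concept 2, 7–0.
Echo vs Model T: Model T wins 7–0.
Echo–Model U: Model U 7–0.
Model W vs Model S2: Model S2 wins 7–0.
Model W vs Concept 2: Model W is ranked higher on 0 ballots, Concept 2 on 7. Concept 2 wins 7–0.
Model W vs Model T: Model T, 7–0.
Model W vs Model U: Model U wins 7–0.
Model S2 vs Concept 2: Concept 2, 4–3.
Model S2 vs Model T: 3 to 4, Model T.
Model S2 vs Model U: 3 to 4, Model U.
Concept 2 vs Model T: Concept 2, 4–3.
Concept 2 vs Model U: Concept 2 preferred on 3+3+1 = 7 ballots; Concept 2 wins 7–0.
Model T vs Model U: 4 to 3, Model T.
Echo loses to every other design — it is the Condorcet loser.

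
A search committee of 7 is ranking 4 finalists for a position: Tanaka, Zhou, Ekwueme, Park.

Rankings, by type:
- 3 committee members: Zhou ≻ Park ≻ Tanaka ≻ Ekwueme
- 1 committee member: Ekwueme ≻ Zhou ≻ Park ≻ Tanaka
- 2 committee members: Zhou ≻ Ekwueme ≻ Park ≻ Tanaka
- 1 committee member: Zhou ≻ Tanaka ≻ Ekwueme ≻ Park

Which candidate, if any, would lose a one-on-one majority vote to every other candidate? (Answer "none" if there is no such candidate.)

Head-to-head results (7 committee members):
Tanaka vs Zhou: Zhou wins 7–0.
Tanaka vs Ekwueme: Tanaka wins 4–3.
Tanaka vs Park: Park, 6–1.
Zhou vs Ekwueme: Zhou, 6–1.
Zhou vs Park: Zhou, 7–0.
Ekwueme vs Park: 4 to 3, Ekwueme.
Every candidate wins at least one matchup (Tanaka beats Ekwueme; Zhou beats Tanaka; Ekwueme beats Park; Park beats Tanaka), so there is no Condorcet loser.

none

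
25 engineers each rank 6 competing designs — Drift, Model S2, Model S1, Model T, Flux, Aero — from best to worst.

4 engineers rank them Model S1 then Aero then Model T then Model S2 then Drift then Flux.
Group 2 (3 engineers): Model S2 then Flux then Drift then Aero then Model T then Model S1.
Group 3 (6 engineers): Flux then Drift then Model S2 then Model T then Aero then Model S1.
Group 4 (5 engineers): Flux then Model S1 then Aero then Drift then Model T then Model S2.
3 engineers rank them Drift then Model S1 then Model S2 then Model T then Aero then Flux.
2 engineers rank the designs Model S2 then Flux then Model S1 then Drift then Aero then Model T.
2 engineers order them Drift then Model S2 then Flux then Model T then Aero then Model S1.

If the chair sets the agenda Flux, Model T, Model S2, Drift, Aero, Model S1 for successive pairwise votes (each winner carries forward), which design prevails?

Drift

Round 1: Flux vs Model T — 18–7, Flux advances.
Round 2: Flux vs Model S2 — 11–14, Model S2 advances.
Round 3: Model S2 vs Drift — 9–16, Drift advances.
Round 4: Drift vs Aero — 16–9, Drift advances.
Round 5: Drift vs Model S1 — 14–11, Drift advances.
The agenda winner is Drift.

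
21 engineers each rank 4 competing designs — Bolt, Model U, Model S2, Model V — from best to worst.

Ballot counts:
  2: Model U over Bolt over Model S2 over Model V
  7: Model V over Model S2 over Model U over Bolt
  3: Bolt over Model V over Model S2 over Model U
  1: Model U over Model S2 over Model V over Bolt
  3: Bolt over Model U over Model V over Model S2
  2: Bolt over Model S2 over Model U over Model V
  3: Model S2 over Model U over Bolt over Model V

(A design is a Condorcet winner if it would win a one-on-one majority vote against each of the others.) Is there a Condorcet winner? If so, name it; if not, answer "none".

Check each pair by majority over 21 ballots:
Bolt vs Model U: Model U wins 13–8.
Bolt vs Model S2: Model S2, 11–10.
Bolt vs Model V: Bolt, 13–8.
Model U vs Model S2: Model S2, 15–6.
Model U vs Model V: Model U is ranked higher on 2+1+3+2+3 = 11 ballots, Model V on 10. Model U wins 11–10.
Model S2 vs Model V: Model S2 preferred on 2+1+2+3 = 8 ballots; Model V wins 13–8.
Every design loses at least once (Bolt loses to Model U; Model U loses to Model S2; Model S2 loses to Model V; Model V loses to Bolt). The majority relation contains the cycle Bolt beats Model V beats Model S2 beats Bolt, so there is no Condorcet winner.

none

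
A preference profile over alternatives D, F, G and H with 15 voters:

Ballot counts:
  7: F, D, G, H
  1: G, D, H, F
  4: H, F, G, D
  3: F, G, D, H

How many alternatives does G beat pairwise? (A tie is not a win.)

2

G against each rival (15 voters):
G vs D: G, 8–7.
G vs F: F, 14–1.
G vs H: G is ranked higher on 7+1+3 = 11 ballots, H on 4. G wins 11–4.
G beats D, H; loses to F — 2 pairwise wins.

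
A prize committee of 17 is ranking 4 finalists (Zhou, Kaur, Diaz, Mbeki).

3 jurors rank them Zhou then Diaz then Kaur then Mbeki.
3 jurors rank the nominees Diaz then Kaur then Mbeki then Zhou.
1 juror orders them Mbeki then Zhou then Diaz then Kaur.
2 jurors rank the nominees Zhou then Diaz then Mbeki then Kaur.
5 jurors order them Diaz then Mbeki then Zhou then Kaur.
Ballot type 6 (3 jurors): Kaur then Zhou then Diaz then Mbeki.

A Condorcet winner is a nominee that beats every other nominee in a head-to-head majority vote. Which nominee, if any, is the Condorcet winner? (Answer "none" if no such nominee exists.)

Check each pair by majority over 17 ballots:
Zhou–Kaur: Zhou 11–6.
Zhou vs Diaz: Zhou wins 9–8.
Zhou vs Mbeki: Mbeki, 9–8.
Kaur vs Diaz: Diaz wins 14–3.
Kaur–Mbeki: Kaur 9–8.
Diaz vs Mbeki: Diaz wins 16–1.
Every nominee loses at least once (Zhou loses to Mbeki; Kaur loses to Zhou; Diaz loses to Zhou; Mbeki loses to Kaur). The majority relation contains the cycle Zhou beats Kaur beats Mbeki beats Zhou, so there is no Condorcet winner.

none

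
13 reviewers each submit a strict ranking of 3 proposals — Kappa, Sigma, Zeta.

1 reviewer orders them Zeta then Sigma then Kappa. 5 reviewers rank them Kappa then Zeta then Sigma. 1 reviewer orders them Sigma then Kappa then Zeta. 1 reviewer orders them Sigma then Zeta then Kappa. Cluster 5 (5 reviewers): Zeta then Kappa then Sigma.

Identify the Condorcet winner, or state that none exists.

Pairwise majorities:
Kappa vs Sigma: Kappa wins 10–3.
Kappa vs Zeta: Zeta wins 7–6.
Sigma vs Zeta: Zeta, 11–2.
Zeta wins every pairwise contest, so Zeta is the Condorcet winner.

Zeta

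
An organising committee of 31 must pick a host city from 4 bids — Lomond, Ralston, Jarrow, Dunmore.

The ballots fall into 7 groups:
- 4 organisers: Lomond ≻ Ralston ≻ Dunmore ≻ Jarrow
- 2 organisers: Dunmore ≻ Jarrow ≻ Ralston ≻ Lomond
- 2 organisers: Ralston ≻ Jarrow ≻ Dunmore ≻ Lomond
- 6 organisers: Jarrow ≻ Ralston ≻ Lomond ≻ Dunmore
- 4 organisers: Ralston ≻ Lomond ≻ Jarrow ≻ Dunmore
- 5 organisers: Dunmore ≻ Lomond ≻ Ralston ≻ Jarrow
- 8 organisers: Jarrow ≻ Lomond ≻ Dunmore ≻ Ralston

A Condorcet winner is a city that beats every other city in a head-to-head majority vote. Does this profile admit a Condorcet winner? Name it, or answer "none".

Jarrow

Check each pair by majority over 31 ballots:
Lomond vs Ralston: Lomond is ranked higher on 4+5+8 = 17 ballots, Ralston on 14. Lomond wins 17–14.
Lomond vs Jarrow: Jarrow, 18–13.
Lomond vs Dunmore: 4+6+4+8 = 22 for Lomond, 9 for Dunmore — Lomond by 22–9.
Ralston vs Jarrow: Ralston preferred on 4+2+4+5 = 15 ballots; Jarrow wins 16–15.
Ralston vs Dunmore: Ralston wins 16–15.
Jarrow vs Dunmore: Jarrow preferred on 2+6+4+8 = 20 ballots; Jarrow wins 20–11.
Jarrow defeats every rival head-to-head and is the Condorcet winner.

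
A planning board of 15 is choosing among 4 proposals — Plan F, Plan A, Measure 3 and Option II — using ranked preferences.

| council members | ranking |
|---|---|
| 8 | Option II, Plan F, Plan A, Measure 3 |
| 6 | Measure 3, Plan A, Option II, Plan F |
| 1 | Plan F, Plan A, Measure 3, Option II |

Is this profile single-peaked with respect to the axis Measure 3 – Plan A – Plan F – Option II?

no

Axis positions: Measure 3=1, Plan A=2, Plan F=3, Option II=4.
Faction 1 (peak Option II at position 4): ranking walks positions 4-3-2-1, expanding outward from the peak — single-peaked.
Faction 2: ranking walks positions 1-2-4-3; Option II is ranked above Plan F even though Plan F lies between Option II and the peak Measure 3 on the axis — preferences dip and rise again. Not single-peaked.
Faction 3 (peak Plan F at position 3): ranking walks positions 3-2-1-4, expanding outward from the peak — single-peaked.
Faction 2 violates single-peakedness, so the profile is not single-peaked on this axis.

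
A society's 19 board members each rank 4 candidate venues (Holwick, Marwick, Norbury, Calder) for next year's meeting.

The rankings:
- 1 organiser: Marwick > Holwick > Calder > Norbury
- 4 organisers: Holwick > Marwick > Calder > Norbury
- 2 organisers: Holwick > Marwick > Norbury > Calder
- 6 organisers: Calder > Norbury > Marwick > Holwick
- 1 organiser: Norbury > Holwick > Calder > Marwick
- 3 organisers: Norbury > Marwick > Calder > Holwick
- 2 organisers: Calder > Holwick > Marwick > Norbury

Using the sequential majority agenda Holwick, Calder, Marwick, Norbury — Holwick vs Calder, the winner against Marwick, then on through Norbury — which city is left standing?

Round 1: Holwick vs Calder — 8–11, Calder advances.
Round 2: Calder vs Marwick — 9–10, Marwick advances.
Round 3: Marwick vs Norbury — 9–10, Norbury advances.
Norbury survives the agenda.

Norbury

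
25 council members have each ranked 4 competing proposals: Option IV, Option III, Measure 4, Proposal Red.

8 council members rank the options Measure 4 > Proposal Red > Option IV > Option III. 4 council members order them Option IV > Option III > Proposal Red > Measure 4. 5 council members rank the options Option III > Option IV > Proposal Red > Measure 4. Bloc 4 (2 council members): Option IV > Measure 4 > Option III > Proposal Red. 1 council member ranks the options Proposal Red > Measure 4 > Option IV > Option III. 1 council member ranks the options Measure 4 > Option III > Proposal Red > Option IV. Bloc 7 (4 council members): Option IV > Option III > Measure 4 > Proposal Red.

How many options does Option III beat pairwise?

2

Option III against each rival (25 council members):
Option III–Option IV: Option IV 19–6.
Option III–Measure 4: Option III 13–12.
Option III vs Proposal Red: Option III preferred on 4+5+2+1+4 = 16 ballots; Option III wins 16–9.
Option III beats Measure 4, Proposal Red; loses to Option IV — 2 pairwise wins.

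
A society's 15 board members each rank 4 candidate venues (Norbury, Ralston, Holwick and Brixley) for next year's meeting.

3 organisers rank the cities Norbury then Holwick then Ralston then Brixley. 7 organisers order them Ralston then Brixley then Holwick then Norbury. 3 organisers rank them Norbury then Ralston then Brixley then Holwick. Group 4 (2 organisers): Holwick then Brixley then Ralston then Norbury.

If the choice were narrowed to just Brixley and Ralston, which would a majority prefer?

Ballots ranking Brixley above Ralston: 2.
Ballots ranking Ralston above Brixley: 15 − 2 = 13.
Ralston wins the head-to-head 13–2.

Ralston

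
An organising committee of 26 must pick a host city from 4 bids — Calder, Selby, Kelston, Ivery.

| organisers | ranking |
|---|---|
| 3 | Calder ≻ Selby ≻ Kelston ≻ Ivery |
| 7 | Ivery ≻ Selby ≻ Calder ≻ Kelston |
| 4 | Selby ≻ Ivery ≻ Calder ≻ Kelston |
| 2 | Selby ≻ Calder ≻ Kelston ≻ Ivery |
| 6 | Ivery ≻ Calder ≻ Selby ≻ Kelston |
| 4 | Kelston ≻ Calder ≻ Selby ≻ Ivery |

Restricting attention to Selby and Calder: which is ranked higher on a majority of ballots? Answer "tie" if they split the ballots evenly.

Ballots ranking Selby above Calder: 7 + 4 + 2 = 13.
Ballots ranking Calder above Selby: 26 − 13 = 13.
13–13: the pair ties.

tie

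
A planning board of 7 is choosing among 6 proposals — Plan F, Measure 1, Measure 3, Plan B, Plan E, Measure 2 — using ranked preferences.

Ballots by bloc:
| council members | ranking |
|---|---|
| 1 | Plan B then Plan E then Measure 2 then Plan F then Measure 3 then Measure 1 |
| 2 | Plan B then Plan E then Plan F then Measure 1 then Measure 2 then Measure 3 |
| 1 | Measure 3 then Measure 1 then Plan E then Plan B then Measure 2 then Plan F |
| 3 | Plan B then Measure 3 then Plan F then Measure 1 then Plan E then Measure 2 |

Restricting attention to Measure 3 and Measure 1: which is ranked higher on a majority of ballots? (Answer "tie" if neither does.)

Ballots ranking Measure 3 above Measure 1: 1 + 1 + 3 = 5.
Ballots ranking Measure 1 above Measure 3: 7 − 5 = 2.
Measure 3 wins the head-to-head 5–2.

Measure 3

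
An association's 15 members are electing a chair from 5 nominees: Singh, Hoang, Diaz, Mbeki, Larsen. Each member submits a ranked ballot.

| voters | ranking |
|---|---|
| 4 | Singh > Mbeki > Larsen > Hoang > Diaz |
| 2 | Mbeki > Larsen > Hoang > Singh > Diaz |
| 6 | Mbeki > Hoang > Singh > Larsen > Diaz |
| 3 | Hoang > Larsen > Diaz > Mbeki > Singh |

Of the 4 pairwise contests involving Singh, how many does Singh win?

2

Singh against each rival (15 voters):
Singh vs Hoang: Singh is ranked higher on 4 ballots, Hoang on 11. Hoang wins 11–4.
Singh vs Diaz: Singh, 12–3.
Singh vs Mbeki: Singh preferred on 4 ballots; Mbeki wins 11–4.
Singh vs Larsen: Singh is ranked higher on 4+6 = 10 ballots, Larsen on 5. Singh wins 10–5.
Singh beats Diaz, Larsen; loses to Hoang, Mbeki — 2 pairwise wins.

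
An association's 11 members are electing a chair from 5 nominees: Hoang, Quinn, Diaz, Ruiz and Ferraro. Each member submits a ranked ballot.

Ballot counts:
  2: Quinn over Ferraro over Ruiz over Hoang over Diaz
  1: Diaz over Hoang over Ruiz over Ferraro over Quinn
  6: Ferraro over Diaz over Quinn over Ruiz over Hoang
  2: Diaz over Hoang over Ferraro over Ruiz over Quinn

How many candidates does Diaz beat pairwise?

3

Diaz against each rival (11 voters):
Diaz vs Hoang: Diaz wins 9–2.
Diaz vs Quinn: Diaz wins 9–2.
Diaz vs Ruiz: 1+6+2 = 9 for Diaz, 2 for Ruiz — Diaz by 9–2.
Diaz vs Ferraro: Ferraro, 8–3.
Diaz beats Hoang, Quinn, Ruiz; loses to Ferraro — 3 pairwise wins.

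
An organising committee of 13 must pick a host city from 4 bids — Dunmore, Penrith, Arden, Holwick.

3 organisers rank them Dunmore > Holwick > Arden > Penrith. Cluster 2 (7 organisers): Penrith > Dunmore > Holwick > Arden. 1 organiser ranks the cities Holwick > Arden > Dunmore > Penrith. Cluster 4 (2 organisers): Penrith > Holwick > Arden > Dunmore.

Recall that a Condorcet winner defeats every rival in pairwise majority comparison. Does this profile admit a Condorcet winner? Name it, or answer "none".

Pairwise majorities:
Dunmore–Penrith: Penrith 9–4.
Dunmore vs Arden: Dunmore, 10–3.
Dunmore–Holwick: Dunmore 10–3.
Penrith–Arden: Penrith 9–4.
Penrith vs Holwick: Penrith, 9–4.
Arden vs Holwick: Holwick, 13–0.
Penrith defeats every rival head-to-head and is the Condorcet winner.

Penrith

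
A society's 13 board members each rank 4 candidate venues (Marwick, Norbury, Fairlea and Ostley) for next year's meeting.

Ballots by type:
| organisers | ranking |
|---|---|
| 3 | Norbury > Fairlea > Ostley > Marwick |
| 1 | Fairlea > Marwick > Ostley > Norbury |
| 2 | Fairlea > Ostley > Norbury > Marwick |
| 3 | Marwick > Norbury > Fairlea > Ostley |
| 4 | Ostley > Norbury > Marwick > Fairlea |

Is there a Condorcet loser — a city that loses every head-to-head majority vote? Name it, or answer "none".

none

Head-to-head results (13 organisers):
Marwick vs Norbury: 4 to 9, Norbury.
Marwick vs Fairlea: Marwick is ranked higher on 3+4 = 7 ballots, Fairlea on 6. Marwick wins 7–6.
Marwick vs Ostley: Ostley, 9–4.
Norbury vs Fairlea: Norbury is ranked higher on 3+3+4 = 10 ballots, Fairlea on 3. Norbury wins 10–3.
Norbury vs Ostley: 3+3 = 6 for Norbury, 7 for Ostley — Ostley by 7–6.
Fairlea vs Ostley: Fairlea, 9–4.
Each city has at least one pairwise win (Marwick beats Fairlea; Norbury beats Marwick; Fairlea beats Ostley; Ostley beats Marwick) — no Condorcet loser.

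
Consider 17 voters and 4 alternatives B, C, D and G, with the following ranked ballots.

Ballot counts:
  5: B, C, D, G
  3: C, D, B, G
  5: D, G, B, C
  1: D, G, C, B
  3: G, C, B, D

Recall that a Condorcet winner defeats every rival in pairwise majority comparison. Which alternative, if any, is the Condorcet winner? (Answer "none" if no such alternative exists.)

none

Head-to-head results (17 voters):
B vs C: 10 to 7, B.
B vs D: B is ranked higher on 5+3 = 8 ballots, D on 9. D wins 9–8.
B vs G: B preferred on 5+3 = 8 ballots; G wins 9–8.
C vs D: 5+3+3 = 11 for C, 6 for D — C by 11–6.
C vs G: C is ranked higher on 5+3 = 8 ballots, G on 9. G wins 9–8.
D vs G: 5+3+5+1 = 14 for D, 3 for G — D by 14–3.
Each alternative drops at least one matchup (B loses to D; C loses to B; D loses to C; G loses to D); the cycle B > C > D > B rules out a Condorcet winner.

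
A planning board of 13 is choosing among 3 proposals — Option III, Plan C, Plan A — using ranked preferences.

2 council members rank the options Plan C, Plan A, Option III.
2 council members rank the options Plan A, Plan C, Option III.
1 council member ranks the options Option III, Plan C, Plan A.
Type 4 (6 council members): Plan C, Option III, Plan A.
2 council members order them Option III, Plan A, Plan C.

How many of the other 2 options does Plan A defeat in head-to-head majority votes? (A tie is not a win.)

Plan A against each rival (13 council members):
Plan A vs Option III: 4 to 9, Option III.
Plan A vs Plan C: Plan C wins 9–4.
Plan A beats no one; loses to Option III, Plan C — 0 pairwise wins.

0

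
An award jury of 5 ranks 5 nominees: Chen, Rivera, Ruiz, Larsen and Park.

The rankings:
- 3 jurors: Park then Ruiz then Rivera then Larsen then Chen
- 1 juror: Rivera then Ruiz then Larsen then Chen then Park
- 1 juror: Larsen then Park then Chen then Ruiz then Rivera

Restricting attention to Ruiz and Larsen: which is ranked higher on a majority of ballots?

Ballots ranking Ruiz above Larsen: 3 + 1 = 4.
Ballots ranking Larsen above Ruiz: 5 − 4 = 1.
Ruiz wins the head-to-head 4–1.

Ruiz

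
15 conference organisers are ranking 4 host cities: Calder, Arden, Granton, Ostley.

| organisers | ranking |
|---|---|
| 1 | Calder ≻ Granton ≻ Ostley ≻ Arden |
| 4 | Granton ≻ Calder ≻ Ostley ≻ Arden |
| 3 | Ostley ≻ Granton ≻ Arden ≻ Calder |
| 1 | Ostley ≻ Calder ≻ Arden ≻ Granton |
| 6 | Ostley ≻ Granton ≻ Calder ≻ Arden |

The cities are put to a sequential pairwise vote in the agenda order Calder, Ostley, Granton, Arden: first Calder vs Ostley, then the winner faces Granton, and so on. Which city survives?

Round 1: Calder vs Ostley — 5–10, Ostley advances.
Round 2: Ostley vs Granton — 10–5, Ostley advances.
Round 3: Ostley vs Arden — 15–0, Ostley advances.
The agenda winner is Ostley.

Ostley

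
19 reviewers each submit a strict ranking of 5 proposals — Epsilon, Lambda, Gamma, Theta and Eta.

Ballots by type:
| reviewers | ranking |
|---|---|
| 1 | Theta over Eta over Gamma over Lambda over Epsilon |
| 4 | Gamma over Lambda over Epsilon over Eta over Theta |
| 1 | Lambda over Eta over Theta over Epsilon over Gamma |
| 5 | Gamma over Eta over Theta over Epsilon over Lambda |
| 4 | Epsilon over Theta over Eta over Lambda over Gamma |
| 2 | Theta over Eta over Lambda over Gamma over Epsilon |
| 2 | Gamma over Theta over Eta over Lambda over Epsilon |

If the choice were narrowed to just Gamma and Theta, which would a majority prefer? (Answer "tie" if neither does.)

Ballots ranking Gamma above Theta: 4 + 5 + 2 = 11.
Ballots ranking Theta above Gamma: 19 − 11 = 8.
Gamma wins the head-to-head 11–8.

Gamma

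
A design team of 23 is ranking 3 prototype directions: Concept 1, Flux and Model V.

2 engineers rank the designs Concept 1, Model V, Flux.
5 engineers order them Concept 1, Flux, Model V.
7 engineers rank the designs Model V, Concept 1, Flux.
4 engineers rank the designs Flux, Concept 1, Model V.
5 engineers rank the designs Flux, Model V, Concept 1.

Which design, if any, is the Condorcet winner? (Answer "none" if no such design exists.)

none

Head-to-head results (23 engineers):
Concept 1 vs Flux: 14 to 9, Concept 1.
Concept 1 vs Model V: Concept 1 is ranked higher on 2+5+4 = 11 ballots, Model V on 12. Model V wins 12–11.
Flux vs Model V: Flux is ranked higher on 5+4+5 = 14 ballots, Model V on 9. Flux wins 14–9.
Every design loses at least once (Concept 1 loses to Model V; Flux loses to Concept 1; Model V loses to Flux). The majority relation contains the cycle Concept 1 beats Flux beats Model V beats Concept 1, so there is no Condorcet winner.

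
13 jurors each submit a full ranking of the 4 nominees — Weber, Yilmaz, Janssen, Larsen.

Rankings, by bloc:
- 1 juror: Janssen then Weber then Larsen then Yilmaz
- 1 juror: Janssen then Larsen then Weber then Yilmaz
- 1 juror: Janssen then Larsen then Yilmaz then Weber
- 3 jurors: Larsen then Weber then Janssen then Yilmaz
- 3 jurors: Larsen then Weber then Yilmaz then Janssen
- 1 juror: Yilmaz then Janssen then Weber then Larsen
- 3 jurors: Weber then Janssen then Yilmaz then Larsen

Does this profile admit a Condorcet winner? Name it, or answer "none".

none

Head-to-head results (13 jurors):
Weber vs Yilmaz: 1+1+3+3+3 = 11 for Weber, 2 for Yilmaz — Weber by 11–2.
Weber vs Janssen: 9 to 4, Weber.
Weber vs Larsen: 1+1+3 = 5 for Weber, 8 for Larsen — Larsen by 8–5.
Yilmaz vs Janssen: 4 to 9, Janssen.
Yilmaz vs Larsen: Yilmaz is ranked higher on 1+3 = 4 ballots, Larsen on 9. Larsen wins 9–4.
Janssen vs Larsen: 1+1+1+1+3 = 7 for Janssen, 6 for Larsen — Janssen by 7–6.
No nominee is unbeaten: Weber loses to Larsen; Yilmaz loses to Weber; Janssen loses to Weber; Larsen loses to Janssen. In particular Weber > Janssen > Larsen > Weber is a majority cycle — no Condorcet winner exists.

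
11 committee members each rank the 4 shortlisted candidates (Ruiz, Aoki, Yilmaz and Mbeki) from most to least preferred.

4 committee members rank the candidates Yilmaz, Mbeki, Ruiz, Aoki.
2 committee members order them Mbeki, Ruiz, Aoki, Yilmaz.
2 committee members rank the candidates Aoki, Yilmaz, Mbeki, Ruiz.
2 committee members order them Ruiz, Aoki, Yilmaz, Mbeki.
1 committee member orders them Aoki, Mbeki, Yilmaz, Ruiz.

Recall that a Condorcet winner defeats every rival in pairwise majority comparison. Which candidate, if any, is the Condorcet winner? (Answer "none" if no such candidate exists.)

none

Pairwise majorities:
Ruiz vs Aoki: Ruiz wins 8–3.
Ruiz vs Yilmaz: Ruiz is ranked higher on 2+2 = 4 ballots, Yilmaz on 7. Yilmaz wins 7–4.
Ruiz vs Mbeki: Ruiz is ranked higher on 2 ballots, Mbeki on 9. Mbeki wins 9–2.
Aoki vs Yilmaz: Aoki wins 7–4.
Aoki vs Mbeki: Aoki is ranked higher on 2+2+1 = 5 ballots, Mbeki on 6. Mbeki wins 6–5.
Yilmaz vs Mbeki: 4+2+2 = 8 for Yilmaz, 3 for Mbeki — Yilmaz by 8–3.
Each candidate drops at least one matchup (Ruiz loses to Yilmaz; Aoki loses to Ruiz; Yilmaz loses to Aoki; Mbeki loses to Yilmaz); the cycle Ruiz → Aoki → Yilmaz → Ruiz rules out a Condorcet winner.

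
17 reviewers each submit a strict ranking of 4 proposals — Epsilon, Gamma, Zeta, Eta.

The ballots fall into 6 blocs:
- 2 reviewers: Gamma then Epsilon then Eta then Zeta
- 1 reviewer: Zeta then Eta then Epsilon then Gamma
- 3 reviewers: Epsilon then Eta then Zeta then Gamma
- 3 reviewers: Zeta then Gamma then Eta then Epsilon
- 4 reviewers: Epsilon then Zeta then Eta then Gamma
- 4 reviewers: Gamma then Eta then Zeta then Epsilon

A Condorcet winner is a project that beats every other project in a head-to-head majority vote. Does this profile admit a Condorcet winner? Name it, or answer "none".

none

Pairwise majorities:
Epsilon–Gamma: Gamma 9–8.
Epsilon vs Zeta: Epsilon wins 9–8.
Epsilon–Eta: Epsilon 9–8.
Gamma–Zeta: Zeta 11–6.
Gamma vs Eta: Gamma, 9–8.
Zeta–Eta: Eta 9–8.
Each project drops at least one matchup (Epsilon loses to Gamma; Gamma loses to Zeta; Zeta loses to Epsilon; Eta loses to Epsilon); the cycle Epsilon > Zeta > Gamma > Epsilon rules out a Condorcet winner.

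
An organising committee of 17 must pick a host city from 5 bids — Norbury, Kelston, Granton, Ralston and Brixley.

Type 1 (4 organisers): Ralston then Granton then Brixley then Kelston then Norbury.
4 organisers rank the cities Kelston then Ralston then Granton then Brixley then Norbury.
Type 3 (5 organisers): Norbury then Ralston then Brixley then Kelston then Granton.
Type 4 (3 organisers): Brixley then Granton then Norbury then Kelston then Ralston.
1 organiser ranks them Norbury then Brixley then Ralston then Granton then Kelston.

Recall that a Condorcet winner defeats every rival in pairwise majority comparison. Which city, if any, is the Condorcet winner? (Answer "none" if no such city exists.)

Check each pair by majority over 17 ballots:
Norbury vs Kelston: Norbury, 9–8.
Norbury vs Granton: Granton wins 11–6.
Norbury–Ralston: Norbury 9–8.
Norbury vs Brixley: Brixley wins 11–6.
Kelston vs Granton: Kelston wins 9–8.
Kelston vs Ralston: Ralston wins 10–7.
Kelston vs Brixley: Brixley, 13–4.
Granton vs Ralston: Ralston, 14–3.
Granton–Brixley: Brixley 9–8.
Ralston vs Brixley: Ralston, 13–4.
No city is unbeaten: Norbury loses to Granton; Kelston loses to Norbury; Granton loses to Kelston; Ralston loses to Norbury; Brixley loses to Ralston. In particular Norbury → Kelston → Granton → Norbury is a majority cycle — no Condorcet winner exists.

none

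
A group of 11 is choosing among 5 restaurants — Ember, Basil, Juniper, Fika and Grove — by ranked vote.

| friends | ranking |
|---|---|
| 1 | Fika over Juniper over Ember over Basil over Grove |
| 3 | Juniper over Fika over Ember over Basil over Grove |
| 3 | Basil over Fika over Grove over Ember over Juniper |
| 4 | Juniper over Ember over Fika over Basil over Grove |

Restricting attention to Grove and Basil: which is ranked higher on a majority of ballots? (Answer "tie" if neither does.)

Basil

No ballot ranks Grove above Basil: 0.
Ballots ranking Basil above Grove: 11 − 0 = 11.
Basil wins the head-to-head 11–0.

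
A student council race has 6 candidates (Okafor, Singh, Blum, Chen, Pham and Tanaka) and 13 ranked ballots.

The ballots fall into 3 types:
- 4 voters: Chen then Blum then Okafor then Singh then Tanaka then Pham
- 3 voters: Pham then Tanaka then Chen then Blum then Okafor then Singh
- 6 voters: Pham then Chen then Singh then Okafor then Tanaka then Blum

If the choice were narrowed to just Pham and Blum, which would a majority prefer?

Pham

Ballots ranking Pham above Blum: 3 + 6 = 9.
Ballots ranking Blum above Pham: 13 − 9 = 4.
Pham wins the head-to-head 9–4.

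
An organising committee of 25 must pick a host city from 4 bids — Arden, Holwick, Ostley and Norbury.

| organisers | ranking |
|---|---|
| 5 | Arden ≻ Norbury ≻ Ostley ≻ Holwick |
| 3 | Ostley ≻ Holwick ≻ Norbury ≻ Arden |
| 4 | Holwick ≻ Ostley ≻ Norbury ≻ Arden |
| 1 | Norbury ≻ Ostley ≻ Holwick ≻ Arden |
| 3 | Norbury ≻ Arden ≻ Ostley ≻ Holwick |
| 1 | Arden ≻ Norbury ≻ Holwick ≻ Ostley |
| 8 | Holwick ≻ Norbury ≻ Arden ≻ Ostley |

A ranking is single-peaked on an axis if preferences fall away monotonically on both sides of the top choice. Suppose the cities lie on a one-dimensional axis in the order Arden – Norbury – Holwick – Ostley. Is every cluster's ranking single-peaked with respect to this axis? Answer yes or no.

no

Axis positions: Arden=1, Norbury=2, Holwick=3, Ostley=4.
Cluster 1: ranking walks positions 1-2-4-3; Ostley is ranked above Holwick even though Holwick lies between Ostley and the peak Arden on the axis — preferences dip and rise again. Not single-peaked.
Cluster 2 (peak Ostley at position 4): ranking walks positions 4-3-2-1, expanding outward from the peak — single-peaked.
Cluster 3 (peak Holwick at position 3): ranking walks positions 3-4-2-1, expanding outward from the peak — single-peaked.
Cluster 4: ranking walks positions 2-4-3-1; Ostley is ranked above Holwick even though Holwick lies between Ostley and the peak Norbury on the axis — preferences dip and rise again. Not single-peaked.
Cluster 5: ranking walks positions 2-1-4-3; Ostley is ranked above Holwick even though Holwick lies between Ostley and the peak Norbury on the axis — preferences dip and rise again. Not single-peaked.
Cluster 6 (peak Arden at position 1): ranking walks positions 1-2-3-4, expanding outward from the peak — single-peaked.
Cluster 7 (peak Holwick at position 3): ranking walks positions 3-2-1-4, expanding outward from the peak — single-peaked.
Cluster 1 violates single-peakedness, so the profile is not single-peaked on this axis.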